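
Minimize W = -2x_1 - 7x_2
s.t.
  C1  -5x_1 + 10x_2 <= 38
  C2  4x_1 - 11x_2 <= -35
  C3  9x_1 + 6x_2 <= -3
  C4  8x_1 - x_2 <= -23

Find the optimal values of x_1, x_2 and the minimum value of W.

Corner points and W = -2x_1 - 7x_2:
  (-68/15, 23/15) → W = -5/3
  (-64/25, 63/25) → W = -313/25
  (-109/42, 47/21) → W = -220/21

The binding constraints are -5x_1 + 10x_2 = 38 and 8x_1 - x_2 = -23.
Solving simultaneously gives x_1 = -64/25, x_2 = 63/25.

x_1 = -64/25, x_2 = 63/25, minimum W = -313/25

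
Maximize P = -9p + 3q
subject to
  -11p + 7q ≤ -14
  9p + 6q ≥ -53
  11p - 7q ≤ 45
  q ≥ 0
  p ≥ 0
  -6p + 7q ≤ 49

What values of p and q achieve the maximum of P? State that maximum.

Vertices and P = -9p + 3q:
  (14/11, 0) → P = -126/11
  (63/5, 89/5) → P = -60
  (45/11, 0) → P = -405/11
  (94/5, 809/35) → P = -699/7

The optimum lies where -11p + 7q = -14 and q = 0.
Solving simultaneously gives p = 14/11, q = 0.

p = 14/11, q = 0, maximum P = -126/11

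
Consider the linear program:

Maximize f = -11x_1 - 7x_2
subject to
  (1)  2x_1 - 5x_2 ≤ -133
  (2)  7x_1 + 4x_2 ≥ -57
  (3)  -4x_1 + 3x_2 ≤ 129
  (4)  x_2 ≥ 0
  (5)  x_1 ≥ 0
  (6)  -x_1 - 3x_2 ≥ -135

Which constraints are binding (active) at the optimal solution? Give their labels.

Feasible corners and f = -11x_1 - 7x_2:
  (0, 133/5) → f = -931/5
  (276/11, 403/11) → f = -5857/11
  (0, 43) → f = -301
  (6/5, 223/5) → f = -1627/5

The maximum is at (0, 133/5). Substituting into each constraint, equality holds for (1) and (5); the remaining constraints have slack.

(1) and (5)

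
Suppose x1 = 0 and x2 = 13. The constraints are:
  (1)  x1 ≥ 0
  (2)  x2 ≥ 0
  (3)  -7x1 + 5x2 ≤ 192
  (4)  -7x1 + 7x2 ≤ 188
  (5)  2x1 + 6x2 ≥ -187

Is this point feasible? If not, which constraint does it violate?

feasible

(1): 0 ≥ 0 ✓
(2): 13 ≥ 0 ✓
(3): 65 ≤ 192 ✓
(4): 91 ≤ 188 ✓
(5): 78 ≥ -187 ✓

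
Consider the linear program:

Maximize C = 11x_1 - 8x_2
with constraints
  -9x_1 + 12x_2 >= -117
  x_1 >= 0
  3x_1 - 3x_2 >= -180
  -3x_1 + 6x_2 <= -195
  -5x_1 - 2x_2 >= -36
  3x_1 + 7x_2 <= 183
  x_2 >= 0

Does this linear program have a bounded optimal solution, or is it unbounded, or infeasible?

infeasible

The boundaries x_1 = 0 and -5x_1 - 2x_2 = -36 meet at (0, 18), but that point violates -3x_1 + 6x_2 ≤ -195. Every candidate vertex is excluded by some other constraint, so the feasible region is empty.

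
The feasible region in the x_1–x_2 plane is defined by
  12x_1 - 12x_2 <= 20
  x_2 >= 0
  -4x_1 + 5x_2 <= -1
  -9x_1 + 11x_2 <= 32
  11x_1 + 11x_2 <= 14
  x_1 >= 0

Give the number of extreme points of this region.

3

Of the 15 pairwise boundary intersections, those satisfying every inequality are:
  (1/4, 0)
  (14/11, 0)
  (9/11, 5/11)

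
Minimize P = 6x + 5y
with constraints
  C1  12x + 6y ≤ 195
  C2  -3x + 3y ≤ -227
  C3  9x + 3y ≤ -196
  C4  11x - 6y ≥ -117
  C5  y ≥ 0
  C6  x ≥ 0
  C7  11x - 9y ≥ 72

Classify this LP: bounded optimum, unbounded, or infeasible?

infeasible

The boundaries -3x + 3y = -227 and 9x + 3y = -196 meet at (31/12, -877/12), but that point violates y ≥ 0. Every candidate vertex is excluded by some other constraint, so the feasible region is empty.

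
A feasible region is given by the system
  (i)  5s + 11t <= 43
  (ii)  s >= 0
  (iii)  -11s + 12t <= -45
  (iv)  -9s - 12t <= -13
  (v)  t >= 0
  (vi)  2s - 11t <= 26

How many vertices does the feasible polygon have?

Intersecting each pair of boundary lines and keeping only the points that satisfy every inequality leaves:
  (1011/181, 248/181)
  (43/5, 0)
  (45/11, 0)

3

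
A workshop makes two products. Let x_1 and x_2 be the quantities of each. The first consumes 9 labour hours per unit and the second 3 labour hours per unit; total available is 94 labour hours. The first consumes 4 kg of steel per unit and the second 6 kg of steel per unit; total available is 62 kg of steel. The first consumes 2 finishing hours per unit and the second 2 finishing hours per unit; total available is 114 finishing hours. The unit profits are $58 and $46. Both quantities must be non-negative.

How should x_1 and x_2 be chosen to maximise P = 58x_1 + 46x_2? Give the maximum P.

x_1 = 9, x_2 = 13/3, maximum P = 2164/3

Corner points and P = 58x_1 + 46x_2:
  (0, 0) → P = 0
  (0, 31/3) → P = 1426/3
  (94/9, 0) → P = 5452/9
  (9, 13/3) → P = 2164/3

At the optimal vertex, 9x_1 + 3x_2 = 94 and 4x_1 + 6x_2 = 62.
Solving simultaneously gives x_1 = 9, x_2 = 13/3.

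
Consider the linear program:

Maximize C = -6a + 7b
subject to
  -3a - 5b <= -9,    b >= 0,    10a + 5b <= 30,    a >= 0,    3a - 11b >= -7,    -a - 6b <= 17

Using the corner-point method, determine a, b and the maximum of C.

Extreme points and C = -6a + 7b:
  (3, 0) → C = -18
  (4/3, 1) → C = -1
  (59/25, 32/25) → C = -26/5

a = 4/3, b = 1, maximum C = -1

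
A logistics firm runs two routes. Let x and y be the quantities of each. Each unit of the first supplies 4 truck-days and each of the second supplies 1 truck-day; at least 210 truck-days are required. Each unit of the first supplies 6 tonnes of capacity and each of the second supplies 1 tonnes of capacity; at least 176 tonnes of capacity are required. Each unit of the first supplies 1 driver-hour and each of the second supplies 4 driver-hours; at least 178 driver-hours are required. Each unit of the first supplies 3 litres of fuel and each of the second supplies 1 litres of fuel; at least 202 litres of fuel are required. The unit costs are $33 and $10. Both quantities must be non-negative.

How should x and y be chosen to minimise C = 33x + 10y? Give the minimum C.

x = 8, y = 178, minimum C = 2044

Corner points and C = 33x + 10y:
  (0, 210) → C = 2100
  (178, 0) → C = 5874
  (8, 178) → C = 2044
  (630/11, 332/11) → C = 24110/11
The feasible region is unbounded (it extends along (0, 1), (1, 0)), but C strictly increases along every unbounded feasible direction, so there is no improving ray and the minimum is attained at a vertex.

The optimum lies where 4x + y = 210 and 3x + y = 202.
Solving simultaneously gives x = 8, y = 178.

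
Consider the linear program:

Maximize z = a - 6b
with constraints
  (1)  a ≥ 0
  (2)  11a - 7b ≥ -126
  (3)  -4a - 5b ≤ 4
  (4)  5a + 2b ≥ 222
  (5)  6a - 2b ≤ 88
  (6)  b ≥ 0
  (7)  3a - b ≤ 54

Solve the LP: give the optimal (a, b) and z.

a = 310/11, b = 446/11, maximum z = -2366/11

Vertices and z = a - 6b:
  (434/19, 1024/19) → z = -5710/19
  (217/5, 431/5) → z = -2369/5
  (310/11, 446/11) → z = -2366/11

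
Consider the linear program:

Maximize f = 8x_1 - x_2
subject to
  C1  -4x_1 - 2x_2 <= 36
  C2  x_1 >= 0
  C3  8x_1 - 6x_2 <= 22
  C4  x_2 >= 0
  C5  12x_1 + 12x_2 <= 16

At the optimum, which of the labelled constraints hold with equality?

C4 and C5

Vertices and f = 8x_1 - x_2:
  (0, 0) → f = 0
  (0, 4/3) → f = -4/3
  (4/3, 0) → f = 32/3

The maximum is at (4/3, 0). Substituting into each constraint, equality holds for C4 and C5; the remaining constraints have slack.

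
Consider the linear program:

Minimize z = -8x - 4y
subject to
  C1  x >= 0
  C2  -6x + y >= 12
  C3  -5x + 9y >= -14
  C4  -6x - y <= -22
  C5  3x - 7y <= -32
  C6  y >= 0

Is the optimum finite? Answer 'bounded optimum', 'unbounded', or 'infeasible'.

unbounded

From the feasible point (0, 22), moving in the direction (0, 1) keeps every constraint satisfied while z decreases without bound.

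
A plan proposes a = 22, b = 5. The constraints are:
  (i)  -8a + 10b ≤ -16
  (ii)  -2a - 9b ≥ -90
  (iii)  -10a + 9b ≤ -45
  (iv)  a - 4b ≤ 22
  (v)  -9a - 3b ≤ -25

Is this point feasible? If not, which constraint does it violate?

feasible

(i): -126 ≤ -16 ✓
(ii): -89 ≥ -90 ✓
(iii): -175 ≤ -45 ✓
(iv): 2 ≤ 22 ✓
(v): -213 ≤ -25 ✓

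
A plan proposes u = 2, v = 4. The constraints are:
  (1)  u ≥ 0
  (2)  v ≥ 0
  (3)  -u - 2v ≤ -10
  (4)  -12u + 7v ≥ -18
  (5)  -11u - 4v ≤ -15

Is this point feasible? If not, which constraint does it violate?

(1): 2 ≥ 0 ✓
(2): 4 ≥ 0 ✓
(3): -10 ≤ -10 ✓
(4): 4 ≥ -18 ✓
(5): -38 ≤ -15 ✓

feasible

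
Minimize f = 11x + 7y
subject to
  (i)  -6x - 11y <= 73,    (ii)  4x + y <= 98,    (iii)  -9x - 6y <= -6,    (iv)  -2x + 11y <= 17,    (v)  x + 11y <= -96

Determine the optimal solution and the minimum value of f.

x = 214/31, y = -290/31, minimum f = 324/31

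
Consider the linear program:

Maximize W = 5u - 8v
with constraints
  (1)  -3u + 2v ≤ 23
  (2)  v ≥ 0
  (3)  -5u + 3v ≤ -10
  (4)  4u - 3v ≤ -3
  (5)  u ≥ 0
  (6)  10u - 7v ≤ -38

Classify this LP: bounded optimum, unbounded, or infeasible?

bounded optimum

Feasible corners and W = 5u - 8v:
  (89, 145) → W = -715
  (184/5, 58) → W = -280
The feasible region has finitely many vertices and no improving ray; the maximum is -280 at (184/5, 58).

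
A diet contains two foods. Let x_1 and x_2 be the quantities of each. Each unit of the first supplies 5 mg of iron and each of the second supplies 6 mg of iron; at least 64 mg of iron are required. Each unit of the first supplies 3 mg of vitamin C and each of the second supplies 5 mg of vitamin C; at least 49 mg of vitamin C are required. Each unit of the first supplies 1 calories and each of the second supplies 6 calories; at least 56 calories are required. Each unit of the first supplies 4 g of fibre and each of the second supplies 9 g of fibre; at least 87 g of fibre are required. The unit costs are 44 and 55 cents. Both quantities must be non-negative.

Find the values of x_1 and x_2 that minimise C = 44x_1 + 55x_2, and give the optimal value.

Corner points and C = 44x_1 + 55x_2:
  (0, 32/3) → C = 1760/3
  (56, 0) → C = 2464
  (2, 9) → C = 583
The feasible region is unbounded (it extends along (0, 1), (1, 0)), but C strictly increases along every unbounded feasible direction, so there is no improving ray and the minimum is attained at a vertex.

At the optimal vertex, 5x_1 + 6x_2 = 64 and x_1 + 6x_2 = 56.
Solving simultaneously gives x_1 = 2, x_2 = 9.

x_1 = 2, x_2 = 9, minimum C = 583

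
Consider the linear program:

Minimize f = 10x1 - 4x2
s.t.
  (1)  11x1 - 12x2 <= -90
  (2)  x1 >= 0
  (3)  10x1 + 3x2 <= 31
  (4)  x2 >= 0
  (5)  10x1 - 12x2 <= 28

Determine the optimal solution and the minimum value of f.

Vertices and f = 10x1 - 4x2:
  (0, 15/2) → f = -30
  (2/3, 73/9) → f = -232/9
  (0, 31/3) → f = -124/3

x1 = 0, x2 = 31/3, minimum f = -124/3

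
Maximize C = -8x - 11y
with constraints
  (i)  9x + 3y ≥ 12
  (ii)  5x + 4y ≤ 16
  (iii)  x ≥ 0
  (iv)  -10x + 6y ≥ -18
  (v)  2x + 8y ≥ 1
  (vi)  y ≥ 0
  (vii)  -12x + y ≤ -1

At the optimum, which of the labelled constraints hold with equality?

Feasible corners and C = -8x - 11y:
  (4/3, 0) → C = -32/3
  (1/3, 3) → C = -107/3
  (12/5, 1) → C = -151/5
  (20/53, 187/53) → C = -2217/53
  (9/5, 0) → C = -72/5

The maximum is at (4/3, 0). Substituting into each constraint, equality holds for (i) and (vi); the remaining constraints have slack.

(i) and (vi)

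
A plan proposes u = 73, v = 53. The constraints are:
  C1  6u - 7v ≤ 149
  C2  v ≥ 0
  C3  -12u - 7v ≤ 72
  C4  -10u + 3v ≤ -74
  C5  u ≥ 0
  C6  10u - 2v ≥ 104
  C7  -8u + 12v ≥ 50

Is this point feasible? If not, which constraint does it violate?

feasible

C1: 67 ≤ 149 ✓
C2: 53 ≥ 0 ✓
C3: -1247 ≤ 72 ✓
C4: -571 ≤ -74 ✓
C5: 73 ≥ 0 ✓
C6: 624 ≥ 104 ✓
C7: 52 ≥ 50 ✓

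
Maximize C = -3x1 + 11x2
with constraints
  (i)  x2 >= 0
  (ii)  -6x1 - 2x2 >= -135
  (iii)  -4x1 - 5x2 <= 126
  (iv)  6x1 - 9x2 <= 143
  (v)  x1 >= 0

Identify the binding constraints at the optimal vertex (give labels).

Vertices and C = -3x1 + 11x2:
  (45/2, 0) → C = -135/2
  (0, 0) → C = 0
  (0, 135/2) → C = 1485/2

The maximum is at (0, 135/2). Substituting into each constraint, equality holds for (ii) and (v); the remaining constraints have slack.

(ii) and (v)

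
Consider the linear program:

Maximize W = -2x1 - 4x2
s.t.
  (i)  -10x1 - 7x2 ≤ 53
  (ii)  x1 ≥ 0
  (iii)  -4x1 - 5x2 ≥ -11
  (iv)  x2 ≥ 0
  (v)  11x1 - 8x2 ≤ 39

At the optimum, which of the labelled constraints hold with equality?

Corner points and W = -2x1 - 4x2:
  (0, 11/5) → W = -44/5
  (0, 0) → W = 0
  (11/4, 0) → W = -11/2

The maximum is at (0, 0). Substituting into each constraint, equality holds for (ii) and (iv); the remaining constraints have slack.

(ii) and (iv)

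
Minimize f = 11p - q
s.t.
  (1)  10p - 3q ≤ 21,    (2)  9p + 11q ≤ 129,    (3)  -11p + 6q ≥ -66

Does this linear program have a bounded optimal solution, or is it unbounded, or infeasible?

From the feasible point (618/137, 1101/137), moving in the direction (-6, -11) keeps every constraint satisfied while f decreases without bound.

unbounded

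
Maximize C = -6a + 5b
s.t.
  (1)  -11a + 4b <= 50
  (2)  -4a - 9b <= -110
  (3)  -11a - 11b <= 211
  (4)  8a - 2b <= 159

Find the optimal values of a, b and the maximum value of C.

Vertices and C = -6a + 5b:
  (-2/23, 282/23) → C = 1422/23
  (368/5, 2149/10) → C = 6329/10
  (1651/80, 61/20) → C = -4343/40

a = 368/5, b = 2149/10, maximum C = 6329/10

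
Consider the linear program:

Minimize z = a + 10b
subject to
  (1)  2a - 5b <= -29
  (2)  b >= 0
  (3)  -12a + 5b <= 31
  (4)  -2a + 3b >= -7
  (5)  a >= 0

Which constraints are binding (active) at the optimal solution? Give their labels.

(1) and (5)

Vertices and z = a + 10b:
  (61/2, 18) → z = 421/2
  (0, 29/5) → z = 58
  (0, 31/5) → z = 62
The feasible region is unbounded (it extends along (3, 2), (5, 12)), but z strictly increases along every unbounded feasible direction, so there is no improving ray and the minimum is attained at a vertex.

The minimum is at (0, 29/5). Substituting into each constraint, equality holds for (1) and (5); the remaining constraints have slack.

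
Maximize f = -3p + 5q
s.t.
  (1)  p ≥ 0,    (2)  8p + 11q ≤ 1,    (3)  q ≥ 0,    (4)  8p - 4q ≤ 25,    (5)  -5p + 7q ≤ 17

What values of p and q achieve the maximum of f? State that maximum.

At the optimal vertex, p = 0 and 8p + 11q = 1.
Solving simultaneously gives p = 0, q = 1/11.

p = 0, q = 1/11, maximum f = 5/11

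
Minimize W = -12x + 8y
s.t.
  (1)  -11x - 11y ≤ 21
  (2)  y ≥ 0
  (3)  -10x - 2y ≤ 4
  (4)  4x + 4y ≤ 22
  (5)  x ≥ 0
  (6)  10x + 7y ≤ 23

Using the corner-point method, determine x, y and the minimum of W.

x = 23/10, y = 0, minimum W = -138/5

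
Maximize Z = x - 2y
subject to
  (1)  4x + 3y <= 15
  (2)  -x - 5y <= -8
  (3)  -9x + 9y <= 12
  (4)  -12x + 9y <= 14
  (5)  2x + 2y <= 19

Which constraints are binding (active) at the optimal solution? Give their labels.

(1) and (2)

Corner points and Z = x - 2y:
  (3, 1) → Z = 1
  (11/7, 61/21) → Z = -89/21
  (2/9, 14/9) → Z = -26/9

The maximum is at (3, 1). Substituting into each constraint, equality holds for (1) and (2); the remaining constraints have slack.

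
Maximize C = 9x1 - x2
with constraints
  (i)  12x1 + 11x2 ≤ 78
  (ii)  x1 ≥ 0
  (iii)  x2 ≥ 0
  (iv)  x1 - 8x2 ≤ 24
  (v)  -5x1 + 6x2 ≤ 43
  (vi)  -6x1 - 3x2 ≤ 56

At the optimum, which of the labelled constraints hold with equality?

Extreme points and C = 9x1 - x2:
  (0, 78/11) → C = -78/11
  (13/2, 0) → C = 117/2
  (0, 0) → C = 0

The maximum is at (13/2, 0). Substituting into each constraint, equality holds for (i) and (iii); the remaining constraints have slack.

(i) and (iii)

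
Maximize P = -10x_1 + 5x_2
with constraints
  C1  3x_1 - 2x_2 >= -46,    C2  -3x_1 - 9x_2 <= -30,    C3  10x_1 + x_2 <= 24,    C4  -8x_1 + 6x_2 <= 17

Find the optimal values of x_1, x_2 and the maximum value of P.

Vertices and P = -10x_1 + 5x_2:
  (62/29, 76/29) → P = -240/29
  (3/10, 97/30) → P = 79/6
  (127/68, 181/34) → P = 135/17

x_1 = 3/10, x_2 = 97/30, maximum P = 79/6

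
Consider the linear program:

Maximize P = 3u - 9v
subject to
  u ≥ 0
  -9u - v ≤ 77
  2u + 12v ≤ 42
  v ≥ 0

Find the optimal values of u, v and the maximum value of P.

Extreme points and P = 3u - 9v:
  (0, 7/2) → P = -63/2
  (0, 0) → P = 0
  (21, 0) → P = 63

u = 21, v = 0, maximum P = 63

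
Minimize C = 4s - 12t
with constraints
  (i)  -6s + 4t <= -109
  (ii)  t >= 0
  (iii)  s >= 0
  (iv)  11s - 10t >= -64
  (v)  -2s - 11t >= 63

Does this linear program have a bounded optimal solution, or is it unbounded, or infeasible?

The boundaries -6s + 4t = -109 and t = 0 meet at (109/6, 0), but that point violates -2s - 11t ≥ 63. Every candidate vertex is excluded by some other constraint, so the feasible region is empty.

infeasible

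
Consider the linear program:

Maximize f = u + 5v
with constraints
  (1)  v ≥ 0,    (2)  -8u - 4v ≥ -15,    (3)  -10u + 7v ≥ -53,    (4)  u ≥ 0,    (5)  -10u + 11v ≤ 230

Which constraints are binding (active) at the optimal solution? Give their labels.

Feasible corners and f = u + 5v:
  (15/8, 0) → f = 15/8
  (0, 0) → f = 0
  (0, 15/4) → f = 75/4

The maximum is at (0, 15/4). Substituting into each constraint, equality holds for (2) and (4); the remaining constraints have slack.

(2) and (4)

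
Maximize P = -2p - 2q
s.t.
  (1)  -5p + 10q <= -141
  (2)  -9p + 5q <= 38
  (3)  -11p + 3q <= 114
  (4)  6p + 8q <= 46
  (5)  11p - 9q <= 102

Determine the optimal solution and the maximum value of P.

Extreme points and P = -2p - 2q:
  (-1563/95, -2121/95) → P = 7368/95
  (-249/65, -1041/65) → P = 516/13
  (-222/11, -36) → P = 1236/11

p = -222/11, q = -36, maximum P = 1236/11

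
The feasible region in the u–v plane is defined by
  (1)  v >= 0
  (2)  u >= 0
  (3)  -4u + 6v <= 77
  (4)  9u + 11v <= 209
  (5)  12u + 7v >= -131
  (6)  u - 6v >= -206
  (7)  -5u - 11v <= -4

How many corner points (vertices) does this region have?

5

Intersecting each pair of boundary lines and keeping only the points that satisfy every inequality leaves:
  (209/9, 0)
  (4/5, 0)
  (0, 77/6)
  (0, 4/11)
  (407/98, 1529/98)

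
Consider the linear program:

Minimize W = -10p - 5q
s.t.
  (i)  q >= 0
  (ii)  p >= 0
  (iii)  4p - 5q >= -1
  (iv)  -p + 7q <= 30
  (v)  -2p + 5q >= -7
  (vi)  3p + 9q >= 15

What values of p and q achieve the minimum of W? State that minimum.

p = 199/9, q = 67/9, minimum W = -775/3

The binding constraints are -p + 7q = 30 and -2p + 5q = -7.
Solving simultaneously gives p = 199/9, q = 67/9.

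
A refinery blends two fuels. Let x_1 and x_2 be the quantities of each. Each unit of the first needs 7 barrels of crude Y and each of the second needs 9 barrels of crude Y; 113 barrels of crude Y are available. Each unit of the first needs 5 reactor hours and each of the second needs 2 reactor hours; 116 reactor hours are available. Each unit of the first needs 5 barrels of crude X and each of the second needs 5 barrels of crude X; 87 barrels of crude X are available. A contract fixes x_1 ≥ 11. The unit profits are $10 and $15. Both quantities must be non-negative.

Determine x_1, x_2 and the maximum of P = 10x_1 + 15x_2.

x_1 = 11, x_2 = 4, maximum P = 170

Extreme points and P = 10x_1 + 15x_2:
  (113/7, 0) → P = 1130/7
  (11, 0) → P = 110
  (11, 4) → P = 170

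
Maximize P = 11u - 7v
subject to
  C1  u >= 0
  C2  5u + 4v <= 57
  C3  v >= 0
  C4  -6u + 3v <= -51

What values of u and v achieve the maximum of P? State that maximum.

Vertices and P = 11u - 7v:
  (57/5, 0) → P = 627/5
  (125/13, 29/13) → P = 1172/13
  (17/2, 0) → P = 187/2

The optimum lies where 5u + 4v = 57 and v = 0.
Solving simultaneously gives u = 57/5, v = 0.

u = 57/5, v = 0, maximum P = 627/5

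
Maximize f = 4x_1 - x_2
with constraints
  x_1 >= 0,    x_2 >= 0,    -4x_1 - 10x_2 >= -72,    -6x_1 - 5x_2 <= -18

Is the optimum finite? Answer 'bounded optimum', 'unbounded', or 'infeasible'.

Corner points and f = 4x_1 - x_2:
  (0, 36/5) → f = -36/5
  (0, 18/5) → f = -18/5
  (18, 0) → f = 72
  (3, 0) → f = 12
The feasible region has finitely many vertices and no improving ray; the maximum is 72 at (18, 0).

bounded optimum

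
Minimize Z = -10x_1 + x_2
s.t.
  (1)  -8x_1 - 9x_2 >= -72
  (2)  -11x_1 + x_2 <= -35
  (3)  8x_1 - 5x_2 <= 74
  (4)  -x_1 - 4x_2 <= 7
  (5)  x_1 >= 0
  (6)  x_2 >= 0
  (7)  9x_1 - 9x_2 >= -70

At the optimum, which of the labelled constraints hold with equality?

Feasible corners and Z = -10x_1 + x_2:
  (387/107, 512/107) → Z = -3358/107
  (9, 0) → Z = -90
  (35/11, 0) → Z = -350/11

The minimum is at (9, 0). Substituting into each constraint, equality holds for (1) and (6); the remaining constraints have slack.

(1) and (6)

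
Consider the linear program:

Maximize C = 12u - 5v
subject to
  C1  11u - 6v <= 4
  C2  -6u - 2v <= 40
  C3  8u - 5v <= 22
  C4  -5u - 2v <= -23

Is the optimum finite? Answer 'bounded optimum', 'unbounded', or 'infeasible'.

From the feasible point (73/26, 233/52), moving in the direction (6, 11) keeps every constraint satisfied while C increases without bound.

unbounded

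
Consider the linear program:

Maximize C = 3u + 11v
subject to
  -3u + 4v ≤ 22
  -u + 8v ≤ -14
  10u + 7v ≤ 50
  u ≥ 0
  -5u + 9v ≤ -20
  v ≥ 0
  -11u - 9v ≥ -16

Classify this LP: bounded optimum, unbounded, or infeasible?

infeasible

The boundaries -u + 8v = -14 and -5u + 9v = -20 meet at (34/31, -50/31), but that point violates v ≥ 0. Every candidate vertex is excluded by some other constraint, so the feasible region is empty.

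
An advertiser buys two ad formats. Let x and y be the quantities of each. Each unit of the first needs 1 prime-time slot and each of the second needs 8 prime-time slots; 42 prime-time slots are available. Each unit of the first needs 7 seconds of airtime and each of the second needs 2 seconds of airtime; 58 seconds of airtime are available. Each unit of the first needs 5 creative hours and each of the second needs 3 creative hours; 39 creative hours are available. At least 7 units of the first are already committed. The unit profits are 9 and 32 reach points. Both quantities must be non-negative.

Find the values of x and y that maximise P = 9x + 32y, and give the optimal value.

x = 7, y = 4/3, maximum P = 317/3

Vertices and P = 9x + 32y:
  (39/5, 0) → P = 351/5
  (7, 0) → P = 63
  (7, 4/3) → P = 317/3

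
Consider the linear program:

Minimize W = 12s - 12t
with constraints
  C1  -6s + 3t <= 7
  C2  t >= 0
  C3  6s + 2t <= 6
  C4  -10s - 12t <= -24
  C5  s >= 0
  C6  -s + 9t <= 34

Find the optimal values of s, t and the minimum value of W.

Extreme points and W = 12s - 12t:
  (2/15, 13/5) → W = -148/5
  (0, 7/3) → W = -28
  (6/13, 21/13) → W = -180/13
  (0, 2) → W = -24

The optimum lies where -6s + 3t = 7 and 6s + 2t = 6.
Solving simultaneously gives s = 2/15, t = 13/5.

s = 2/15, t = 13/5, minimum W = -148/5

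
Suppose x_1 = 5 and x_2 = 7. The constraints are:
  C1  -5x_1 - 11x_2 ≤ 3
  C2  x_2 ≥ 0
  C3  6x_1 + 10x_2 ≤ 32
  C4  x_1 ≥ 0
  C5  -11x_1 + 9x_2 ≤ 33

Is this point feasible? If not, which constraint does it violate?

Constraint C3: 6x_1 + 10x_2 = 100, which is not ≤ 32. All other constraints are satisfied.

not feasible — violates C3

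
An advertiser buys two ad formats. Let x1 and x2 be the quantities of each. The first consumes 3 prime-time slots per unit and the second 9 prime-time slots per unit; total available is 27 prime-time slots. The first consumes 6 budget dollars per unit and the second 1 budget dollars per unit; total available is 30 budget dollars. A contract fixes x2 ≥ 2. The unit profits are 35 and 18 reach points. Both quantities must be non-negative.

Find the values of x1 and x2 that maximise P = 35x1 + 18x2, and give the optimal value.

The binding constraints are 3x1 + 9x2 = 27 and x2 = 2.
Solving simultaneously gives x1 = 3, x2 = 2.

x1 = 3, x2 = 2, maximum P = 141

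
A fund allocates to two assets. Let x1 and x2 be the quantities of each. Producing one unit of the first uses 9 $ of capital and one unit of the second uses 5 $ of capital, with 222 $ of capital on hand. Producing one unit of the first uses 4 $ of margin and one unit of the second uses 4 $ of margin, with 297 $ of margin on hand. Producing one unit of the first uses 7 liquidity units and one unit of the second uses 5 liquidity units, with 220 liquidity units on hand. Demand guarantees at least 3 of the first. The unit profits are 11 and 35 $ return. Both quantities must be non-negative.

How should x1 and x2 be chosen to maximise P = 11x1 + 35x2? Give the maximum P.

x1 = 3, x2 = 39, maximum P = 1398

Vertices and P = 11x1 + 35x2:
  (74/3, 0) → P = 814/3
  (3, 0) → P = 33
  (3, 39) → P = 1398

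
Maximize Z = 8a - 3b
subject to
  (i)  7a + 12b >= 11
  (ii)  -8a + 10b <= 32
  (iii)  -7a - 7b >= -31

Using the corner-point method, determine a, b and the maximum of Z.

Feasible corners and Z = 8a - 3b:
  (-137/83, 156/83) → Z = -1564/83
  (59/7, -4) → Z = 556/7
  (43/63, 236/63) → Z = -52/9

The optimum lies where 7a + 12b = 11 and -7a - 7b = -31.
Solving simultaneously gives a = 59/7, b = -4.

a = 59/7, b = -4, maximum Z = 556/7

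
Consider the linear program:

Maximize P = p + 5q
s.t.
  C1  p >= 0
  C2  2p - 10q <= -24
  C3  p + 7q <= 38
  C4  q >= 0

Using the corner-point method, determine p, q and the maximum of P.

Extreme points and P = p + 5q:
  (0, 12/5) → P = 12
  (0, 38/7) → P = 190/7
  (53/6, 25/6) → P = 89/3

p = 53/6, q = 25/6, maximum P = 89/3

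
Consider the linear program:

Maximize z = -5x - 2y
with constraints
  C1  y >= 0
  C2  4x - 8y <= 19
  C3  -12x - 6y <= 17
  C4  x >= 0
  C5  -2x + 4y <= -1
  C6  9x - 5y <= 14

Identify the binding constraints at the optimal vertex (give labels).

Corner points and z = -5x - 2y:
  (1/2, 0) → z = -5/2
  (14/9, 0) → z = -70/9
  (51/26, 19/26) → z = -293/26

The maximum is at (1/2, 0). Substituting into each constraint, equality holds for C1 and C5; the remaining constraints have slack.

C1 and C5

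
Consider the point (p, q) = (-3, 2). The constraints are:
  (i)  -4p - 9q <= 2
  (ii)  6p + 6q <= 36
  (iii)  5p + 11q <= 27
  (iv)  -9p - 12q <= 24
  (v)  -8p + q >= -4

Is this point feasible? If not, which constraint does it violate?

(i): -6 ≤ 2 ✓
(ii): -6 ≤ 36 ✓
(iii): 7 ≤ 27 ✓
(iv): 3 ≤ 24 ✓
(v): 26 ≥ -4 ✓

feasible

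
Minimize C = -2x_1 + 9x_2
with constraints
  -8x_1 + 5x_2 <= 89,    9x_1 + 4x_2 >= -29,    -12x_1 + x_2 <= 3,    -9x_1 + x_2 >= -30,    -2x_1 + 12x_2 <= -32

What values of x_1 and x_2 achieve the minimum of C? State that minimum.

x_1 = 91/45, x_2 = -59/5, minimum C = -4961/45

Extreme points and C = -2x_1 + 9x_2:
  (-41/57, -107/19) → C = -2807/57
  (91/45, -59/5) → C = -4961/45
  (-34/71, -195/71) → C = -1687/71
  (164/53, -114/53) → C = -1354/53

The optimum lies where 9x_1 + 4x_2 = -29 and -9x_1 + x_2 = -30.
Solving simultaneously gives x_1 = 91/45, x_2 = -59/5.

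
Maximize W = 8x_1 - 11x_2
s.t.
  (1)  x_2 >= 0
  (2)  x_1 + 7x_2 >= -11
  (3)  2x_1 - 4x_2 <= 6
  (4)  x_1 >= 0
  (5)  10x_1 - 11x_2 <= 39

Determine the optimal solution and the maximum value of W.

Corner points and W = 8x_1 - 11x_2:
  (3, 0) → W = 24
  (0, 0) → W = 0
  (5, 1) → W = 29
The feasible region is unbounded (it extends along (0, 1), (11, 10)), but W strictly decreases along every unbounded feasible direction, so there is no improving ray and the maximum is attained at a vertex.

x_1 = 5, x_2 = 1, maximum W = 29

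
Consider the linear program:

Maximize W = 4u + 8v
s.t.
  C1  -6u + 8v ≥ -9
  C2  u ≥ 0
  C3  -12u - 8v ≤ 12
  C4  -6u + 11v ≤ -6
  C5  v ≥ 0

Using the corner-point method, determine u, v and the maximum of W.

Corner points and W = 4u + 8v:
  (17/6, 1) → W = 58/3
  (3/2, 0) → W = 6
  (1, 0) → W = 4

The binding constraints are -6u + 8v = -9 and -6u + 11v = -6.
Solving simultaneously gives u = 17/6, v = 1.

u = 17/6, v = 1, maximum W = 58/3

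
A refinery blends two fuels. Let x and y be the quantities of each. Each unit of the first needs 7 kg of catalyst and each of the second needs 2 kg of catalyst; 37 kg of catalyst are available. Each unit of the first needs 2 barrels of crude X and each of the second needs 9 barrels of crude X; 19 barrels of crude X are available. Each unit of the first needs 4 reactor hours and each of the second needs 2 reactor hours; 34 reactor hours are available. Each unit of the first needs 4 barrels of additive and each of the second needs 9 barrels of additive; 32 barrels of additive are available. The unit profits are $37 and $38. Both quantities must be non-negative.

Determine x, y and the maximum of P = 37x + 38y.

Corner points and P = 37x + 38y:
  (0, 0) → P = 0
  (0, 19/9) → P = 722/9
  (37/7, 0) → P = 1369/7
  (5, 1) → P = 223

The optimum lies where 7x + 2y = 37 and 2x + 9y = 19.
Solving simultaneously gives x = 5, y = 1.

x = 5, y = 1, maximum P = 223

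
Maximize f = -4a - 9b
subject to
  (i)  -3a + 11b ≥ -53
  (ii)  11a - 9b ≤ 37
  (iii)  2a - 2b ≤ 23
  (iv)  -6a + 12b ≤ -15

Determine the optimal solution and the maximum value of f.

a = -157/10, b = -91/10, maximum f = 1447/10

Vertices and f = -4a - 9b:
  (-35/47, -236/47) → f = 2264/47
  (-157/10, -91/10) → f = 1447/10
  (103/26, 19/26) → f = -583/26

The binding constraints are -3a + 11b = -53 and -6a + 12b = -15.
Solving simultaneously gives a = -157/10, b = -91/10.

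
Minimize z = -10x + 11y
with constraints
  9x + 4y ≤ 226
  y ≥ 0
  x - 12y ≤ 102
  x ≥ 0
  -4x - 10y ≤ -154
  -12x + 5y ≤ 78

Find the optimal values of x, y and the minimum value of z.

Extreme points and z = -10x + 11y:
  (822/37, 241/37) → z = -5569/37
  (818/93, 1138/31) → z = 29374/93
  (0, 77/5) → z = 847/5
  (0, 78/5) → z = 858/5

x = 822/37, y = 241/37, minimum z = -5569/37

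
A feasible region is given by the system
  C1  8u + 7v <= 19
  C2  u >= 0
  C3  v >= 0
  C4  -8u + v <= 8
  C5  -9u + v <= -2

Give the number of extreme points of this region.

Pairwise boundary intersections that survive every other constraint:
  (19/8, 0)
  (33/71, 155/71)
  (2/9, 0)

3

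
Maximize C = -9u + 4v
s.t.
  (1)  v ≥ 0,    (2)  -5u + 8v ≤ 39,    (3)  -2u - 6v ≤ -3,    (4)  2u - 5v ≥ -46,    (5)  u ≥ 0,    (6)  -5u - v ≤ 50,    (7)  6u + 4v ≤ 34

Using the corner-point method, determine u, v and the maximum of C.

Corner points and C = -9u + 4v:
  (3/2, 0) → C = -27/2
  (17/3, 0) → C = -51
  (0, 39/8) → C = 39/2
  (29/17, 101/17) → C = 143/17
  (0, 1/2) → C = 2

u = 0, v = 39/8, maximum C = 39/2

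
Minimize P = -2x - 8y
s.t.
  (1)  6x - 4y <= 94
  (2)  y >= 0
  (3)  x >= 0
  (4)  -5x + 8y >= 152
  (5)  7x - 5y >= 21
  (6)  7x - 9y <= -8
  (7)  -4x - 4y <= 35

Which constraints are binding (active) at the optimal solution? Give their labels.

Feasible corners and P = -2x - 8y:
  (340/7, 691/14) → P = -492
  (193, 266) → P = -2514
  (928/31, 1169/31) → P = -11208/31

The minimum is at (193, 266). Substituting into each constraint, equality holds for (1) and (5); the remaining constraints have slack.

(1) and (5)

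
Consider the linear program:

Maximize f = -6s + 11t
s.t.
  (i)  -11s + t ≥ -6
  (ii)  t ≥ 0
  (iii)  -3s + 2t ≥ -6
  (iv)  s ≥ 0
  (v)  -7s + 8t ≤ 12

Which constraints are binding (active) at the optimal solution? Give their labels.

(i) and (v)

Vertices and f = -6s + 11t:
  (6/11, 0) → f = -36/11
  (20/27, 58/27) → f = 518/27
  (0, 0) → f = 0
  (0, 3/2) → f = 33/2

The maximum is at (20/27, 58/27). Substituting into each constraint, equality holds for (i) and (v); the remaining constraints have slack.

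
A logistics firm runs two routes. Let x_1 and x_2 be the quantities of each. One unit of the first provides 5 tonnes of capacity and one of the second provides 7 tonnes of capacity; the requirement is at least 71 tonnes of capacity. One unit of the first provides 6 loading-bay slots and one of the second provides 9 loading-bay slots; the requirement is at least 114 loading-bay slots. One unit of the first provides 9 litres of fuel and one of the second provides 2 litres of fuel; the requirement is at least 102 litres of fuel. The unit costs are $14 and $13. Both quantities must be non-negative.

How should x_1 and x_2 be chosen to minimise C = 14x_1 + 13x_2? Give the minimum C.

x_1 = 10, x_2 = 6, minimum C = 218

Extreme points and C = 14x_1 + 13x_2:
  (0, 51) → C = 663
  (19, 0) → C = 266
  (10, 6) → C = 218
The feasible region is unbounded (it extends along (0, 1), (1, 0)), but C strictly increases along every unbounded feasible direction, so there is no improving ray and the minimum is attained at a vertex.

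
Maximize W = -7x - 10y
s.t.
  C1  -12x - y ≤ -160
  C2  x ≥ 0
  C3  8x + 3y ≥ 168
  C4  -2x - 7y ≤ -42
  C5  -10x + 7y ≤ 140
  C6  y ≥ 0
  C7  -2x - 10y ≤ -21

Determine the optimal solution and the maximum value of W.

x = 21, y = 0, maximum W = -147

Extreme points and W = -7x - 10y:
  (78/7, 184/7) → W = -2386/7
  (490/47, 1640/47) → W = -19830/47
  (21, 0) → W = -147
The feasible region is unbounded (it extends along (7, 10), (1, 0)), but W strictly decreases along every unbounded feasible direction, so there is no improving ray and the maximum is attained at a vertex.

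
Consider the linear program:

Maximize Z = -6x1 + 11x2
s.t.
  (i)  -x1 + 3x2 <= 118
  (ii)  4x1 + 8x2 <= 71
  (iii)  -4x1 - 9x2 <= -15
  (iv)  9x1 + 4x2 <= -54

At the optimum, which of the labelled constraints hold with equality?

Vertices and Z = -6x1 + 11x2:
  (-731/20, 543/20) → Z = 10359/20
  (-339/7, 487/21) → Z = 1637/3
  (-179/14, 855/56) → Z = 13701/56
  (-42/5, 27/5) → Z = 549/5

The maximum is at (-339/7, 487/21). Substituting into each constraint, equality holds for (i) and (iii); the remaining constraints have slack.

(i) and (iii)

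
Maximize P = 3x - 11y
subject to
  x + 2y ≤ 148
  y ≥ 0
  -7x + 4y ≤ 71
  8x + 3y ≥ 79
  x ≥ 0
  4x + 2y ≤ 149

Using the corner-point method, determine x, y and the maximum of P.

Vertices and P = 3x - 11y:
  (79/8, 0) → P = 237/8
  (149/4, 0) → P = 447/4
  (103/53, 1121/53) → P = -12022/53
  (227/15, 1327/30) → P = -2647/6

The binding constraints are y = 0 and 4x + 2y = 149.
Solving simultaneously gives x = 149/4, y = 0.

x = 149/4, y = 0, maximum P = 447/4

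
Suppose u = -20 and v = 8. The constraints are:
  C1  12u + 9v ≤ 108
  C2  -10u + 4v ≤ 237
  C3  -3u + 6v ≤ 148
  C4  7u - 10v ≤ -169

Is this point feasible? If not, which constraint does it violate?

C1: -168 ≤ 108 ✓
C2: 232 ≤ 237 ✓
C3: 108 ≤ 148 ✓
C4: -220 ≤ -169 ✓

feasible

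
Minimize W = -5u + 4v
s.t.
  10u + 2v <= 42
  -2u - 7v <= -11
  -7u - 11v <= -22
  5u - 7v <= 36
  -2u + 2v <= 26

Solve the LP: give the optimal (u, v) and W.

u = 136/33, v = 13/33, minimum W = -628/33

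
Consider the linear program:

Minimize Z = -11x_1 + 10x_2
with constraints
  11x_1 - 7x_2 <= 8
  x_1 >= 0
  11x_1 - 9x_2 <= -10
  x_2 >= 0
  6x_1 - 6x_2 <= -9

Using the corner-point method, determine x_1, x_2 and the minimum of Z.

The feasible region is unbounded (it extends along (0, 1), (7, 11)), but Z strictly increases along every unbounded feasible direction, so there is no improving ray and the minimum is attained at a vertex.

The binding constraints are 11x_1 - 9x_2 = -10 and 6x_1 - 6x_2 = -9.
Solving simultaneously gives x_1 = 7/4, x_2 = 13/4.

x_1 = 7/4, x_2 = 13/4, minimum Z = 53/4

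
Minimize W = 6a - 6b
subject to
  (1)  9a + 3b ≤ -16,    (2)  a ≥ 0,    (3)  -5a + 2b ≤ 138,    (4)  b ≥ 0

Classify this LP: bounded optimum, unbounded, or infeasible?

The boundaries 9a + 3b = -16 and a = 0 meet at (0, -16/3), but that point violates b ≥ 0. Every candidate vertex is excluded by some other constraint, so the feasible region is empty.

infeasible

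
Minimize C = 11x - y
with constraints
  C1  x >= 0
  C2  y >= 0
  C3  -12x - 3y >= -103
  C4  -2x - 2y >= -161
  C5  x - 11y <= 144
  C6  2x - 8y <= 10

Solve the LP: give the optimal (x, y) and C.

x = 0, y = 103/3, minimum C = -103/3

Corner points and C = 11x - y:
  (0, 0) → C = 0
  (0, 103/3) → C = -103/3
  (5, 0) → C = 55
  (427/51, 43/51) → C = 4654/51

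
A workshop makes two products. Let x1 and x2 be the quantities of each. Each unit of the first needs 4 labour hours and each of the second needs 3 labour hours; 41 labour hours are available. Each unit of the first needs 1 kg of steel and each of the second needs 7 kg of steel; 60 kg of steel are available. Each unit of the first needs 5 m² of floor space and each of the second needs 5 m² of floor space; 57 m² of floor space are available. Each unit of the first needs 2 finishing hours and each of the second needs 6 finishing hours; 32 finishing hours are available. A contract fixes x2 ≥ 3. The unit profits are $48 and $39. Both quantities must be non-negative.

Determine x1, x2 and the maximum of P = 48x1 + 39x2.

x1 = 7, x2 = 3, maximum P = 453

Vertices and P = 48x1 + 39x2:
  (0, 16/3) → P = 208
  (0, 3) → P = 117
  (7, 3) → P = 453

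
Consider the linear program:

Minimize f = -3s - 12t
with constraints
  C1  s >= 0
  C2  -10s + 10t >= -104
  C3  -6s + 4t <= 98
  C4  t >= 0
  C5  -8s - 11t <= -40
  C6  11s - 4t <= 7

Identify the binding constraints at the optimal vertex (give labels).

C3 and C6

Corner points and f = -3s - 12t:
  (0, 49/2) → f = -294
  (0, 40/11) → f = -480/11
  (21, 56) → f = -735
  (79/51, 128/51) → f = -591/17

The minimum is at (21, 56). Substituting into each constraint, equality holds for C3 and C6; the remaining constraints have slack.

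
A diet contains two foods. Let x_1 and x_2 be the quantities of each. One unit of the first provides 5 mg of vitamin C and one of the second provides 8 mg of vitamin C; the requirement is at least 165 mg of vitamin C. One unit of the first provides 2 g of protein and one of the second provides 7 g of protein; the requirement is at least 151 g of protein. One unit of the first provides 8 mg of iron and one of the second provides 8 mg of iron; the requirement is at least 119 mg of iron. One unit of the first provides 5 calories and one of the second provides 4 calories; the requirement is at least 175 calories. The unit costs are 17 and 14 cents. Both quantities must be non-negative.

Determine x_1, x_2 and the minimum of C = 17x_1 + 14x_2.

x_1 = 23, x_2 = 15, minimum C = 601

Feasible corners and C = 17x_1 + 14x_2:
  (0, 175/4) → C = 1225/2
  (151/2, 0) → C = 2567/2
  (23, 15) → C = 601
The feasible region is unbounded (it extends along (0, 1), (1, 0)), but C strictly increases along every unbounded feasible direction, so there is no improving ray and the minimum is attained at a vertex.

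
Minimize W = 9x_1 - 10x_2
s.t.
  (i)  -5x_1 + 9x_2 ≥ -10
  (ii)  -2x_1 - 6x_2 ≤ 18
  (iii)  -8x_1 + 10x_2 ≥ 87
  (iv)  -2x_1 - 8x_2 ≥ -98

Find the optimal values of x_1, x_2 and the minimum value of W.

Corner points and W = 9x_1 - 10x_2:
  (-351/34, 15/34) → W = -3309/34
  (-183, 58) → W = -2227
  (71/21, 479/42) → W = -1756/21

x_1 = -183, x_2 = 58, minimum W = -2227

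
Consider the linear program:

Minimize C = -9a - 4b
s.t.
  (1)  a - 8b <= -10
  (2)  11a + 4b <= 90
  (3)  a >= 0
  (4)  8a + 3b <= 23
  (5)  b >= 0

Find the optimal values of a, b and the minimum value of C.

Feasible corners and C = -9a - 4b:
  (0, 5/4) → C = -5
  (154/67, 103/67) → C = -1798/67
  (0, 23/3) → C = -92/3

The optimum lies where a = 0 and 8a + 3b = 23.
Solving simultaneously gives a = 0, b = 23/3.

a = 0, b = 23/3, minimum C = -92/3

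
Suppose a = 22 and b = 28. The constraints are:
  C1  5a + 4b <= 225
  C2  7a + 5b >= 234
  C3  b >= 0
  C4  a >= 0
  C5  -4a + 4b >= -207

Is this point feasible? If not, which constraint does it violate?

C1: 222 ≤ 225 ✓
C2: 294 ≥ 234 ✓
C3: 28 ≥ 0 ✓
C4: 22 ≥ 0 ✓
C5: 24 ≥ -207 ✓

feasible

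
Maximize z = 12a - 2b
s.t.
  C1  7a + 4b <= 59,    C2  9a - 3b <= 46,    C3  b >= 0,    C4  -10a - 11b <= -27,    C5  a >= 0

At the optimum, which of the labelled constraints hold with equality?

C1 and C2

Extreme points and z = 12a - 2b:
  (19/3, 11/3) → z = 206/3
  (0, 59/4) → z = -59/2
  (46/9, 0) → z = 184/3
  (27/10, 0) → z = 162/5
  (0, 27/11) → z = -54/11

The maximum is at (19/3, 11/3). Substituting into each constraint, equality holds for C1 and C2; the remaining constraints have slack.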